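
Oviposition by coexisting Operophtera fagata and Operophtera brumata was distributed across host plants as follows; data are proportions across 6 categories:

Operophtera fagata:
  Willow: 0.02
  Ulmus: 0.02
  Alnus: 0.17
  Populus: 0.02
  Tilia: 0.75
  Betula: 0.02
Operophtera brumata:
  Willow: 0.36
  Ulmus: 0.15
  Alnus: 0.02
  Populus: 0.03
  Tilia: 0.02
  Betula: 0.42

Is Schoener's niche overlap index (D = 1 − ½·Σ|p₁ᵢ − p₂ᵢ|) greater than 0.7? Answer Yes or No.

No

Σ|p₁ᵢ − p₂ᵢ| = 0.34 + 0.13 + 0.15 + 0.01 + 0.73 + 0.40 = 1.76
D = 1 − ½ × 1.76 = 1 − 0.880 = 0.1200
D = 0.1200 < 0.7 → No.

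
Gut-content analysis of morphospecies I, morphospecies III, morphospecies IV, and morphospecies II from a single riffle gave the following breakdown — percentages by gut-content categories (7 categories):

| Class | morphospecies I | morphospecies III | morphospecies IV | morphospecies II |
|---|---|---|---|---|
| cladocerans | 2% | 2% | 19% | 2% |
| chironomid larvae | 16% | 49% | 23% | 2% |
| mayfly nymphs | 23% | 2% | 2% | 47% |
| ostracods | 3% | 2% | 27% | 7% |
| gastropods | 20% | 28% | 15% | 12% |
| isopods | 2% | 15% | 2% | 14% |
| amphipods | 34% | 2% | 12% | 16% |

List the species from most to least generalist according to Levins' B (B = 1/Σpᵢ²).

Convert percentages to proportions (divide by 100).
Σp_Iᵢ² = 0.02² + 0.16² + 0.23² + 0.03² + 0.20² + 0.02² + 0.34² = 0.0004 + 0.0256 + 0.0529 + 0.0009 + 0.0400 + 0.0004 + 0.1156 = 0.2358
B_I = 1 / 0.2358 = 4.2409
Σp_IIIᵢ² = 0.02² + 0.49² + 0.02² + 0.02² + 0.28² + 0.15² + 0.02² = 0.0004 + 0.2401 + 0.0004 + 0.0004 + 0.0784 + 0.0225 + 0.0004 = 0.3426
B_III = 1 / 0.3426 = 2.9189
Σp_IVᵢ² = 0.19² + 0.23² + 0.02² + 0.27² + 0.15² + 0.02² + 0.12² = 0.0361 + 0.0529 + 0.0004 + 0.0729 + 0.0225 + 0.0004 + 0.0144 = 0.1996
B_IV = 1 / 0.1996 = 5.0100
Σp_IIᵢ² = 0.02² + 0.02² + 0.47² + 0.07² + 0.12² + 0.14² + 0.16² = 0.0004 + 0.0004 + 0.2209 + 0.0049 + 0.0144 + 0.0196 + 0.0256 = 0.2862
B_II = 1 / 0.2862 = 3.4941
Ranking by B (broadest → narrowest): morphospecies IV (5.01) > morphospecies I (4.24) > morphospecies II (3.49) > morphospecies III (2.92)

morphospecies IV > morphospecies I > morphospecies II > morphospecies III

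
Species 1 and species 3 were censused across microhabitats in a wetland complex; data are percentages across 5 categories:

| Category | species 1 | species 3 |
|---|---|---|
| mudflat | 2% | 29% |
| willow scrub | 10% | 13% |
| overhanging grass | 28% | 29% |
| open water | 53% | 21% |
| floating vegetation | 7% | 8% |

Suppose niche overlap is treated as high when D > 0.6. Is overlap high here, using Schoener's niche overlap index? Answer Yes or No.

Convert percentages to proportions (divide by 100).
Σ|p₁ᵢ − p₂ᵢ| = 0.27 + 0.03 + 0.01 + 0.32 + 0.01 = 0.64
D = 1 − ½ × 0.64 = 1 − 0.320 = 0.6800
D = 0.6800 > 0.6 → Yes.

Yes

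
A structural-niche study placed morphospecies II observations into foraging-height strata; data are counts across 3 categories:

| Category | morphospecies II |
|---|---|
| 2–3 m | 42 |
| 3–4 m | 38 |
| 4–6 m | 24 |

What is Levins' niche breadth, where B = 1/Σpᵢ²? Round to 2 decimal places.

2.86

Proportions for morphospecies II (n=104): 42/104=0.4038, 38/104=0.3654, 24/104=0.2308
Σpᵢ² = 0.4038² + 0.3654² + 0.2308² = 0.163054 + 0.133517 + 0.053269 = 0.349840
B = 1 / 0.349840 = 2.8584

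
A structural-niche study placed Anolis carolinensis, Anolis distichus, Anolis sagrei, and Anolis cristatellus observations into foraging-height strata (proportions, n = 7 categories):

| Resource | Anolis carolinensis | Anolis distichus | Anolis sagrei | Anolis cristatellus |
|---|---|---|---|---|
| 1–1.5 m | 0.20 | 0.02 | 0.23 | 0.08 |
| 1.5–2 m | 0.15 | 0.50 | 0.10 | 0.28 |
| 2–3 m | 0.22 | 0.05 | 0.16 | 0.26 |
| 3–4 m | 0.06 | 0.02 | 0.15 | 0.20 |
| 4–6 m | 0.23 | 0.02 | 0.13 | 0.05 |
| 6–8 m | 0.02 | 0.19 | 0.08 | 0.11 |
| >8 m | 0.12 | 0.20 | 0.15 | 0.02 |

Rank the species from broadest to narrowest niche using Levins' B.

Σp_caroᵢ² = 0.20² + 0.15² + 0.22² + 0.06² + 0.23² + 0.02² + 0.12² = 0.0400 + 0.0225 + 0.0484 + 0.0036 + 0.0529 + 0.0004 + 0.0144 = 0.1822
B_caro = 1 / 0.1822 = 5.4885
Σp_distᵢ² = 0.02² + 0.50² + 0.05² + 0.02² + 0.02² + 0.19² + 0.20² = 0.0004 + 0.2500 + 0.0025 + 0.0004 + 0.0004 + 0.0361 + 0.0400 = 0.3298
B_dist = 1 / 0.3298 = 3.0321
Σp_sagrᵢ² = 0.23² + 0.10² + 0.16² + 0.15² + 0.13² + 0.08² + 0.15² = 0.0529 + 0.0100 + 0.0256 + 0.0225 + 0.0169 + 0.0064 + 0.0225 = 0.1568
B_sagr = 1 / 0.1568 = 6.3776
Σp_crisᵢ² = 0.08² + 0.28² + 0.26² + 0.20² + 0.05² + 0.11² + 0.02² = 0.0064 + 0.0784 + 0.0676 + 0.0400 + 0.0025 + 0.0121 + 0.0004 = 0.2074
B_cris = 1 / 0.2074 = 4.8216
Ranking by B (broadest → narrowest): Anolis sagrei (6.38) > Anolis carolinensis (5.49) > Anolis cristatellus (4.82) > Anolis distichus (3.03)

Anolis sagrei > Anolis carolinensis > Anolis cristatellus > Anolis distichus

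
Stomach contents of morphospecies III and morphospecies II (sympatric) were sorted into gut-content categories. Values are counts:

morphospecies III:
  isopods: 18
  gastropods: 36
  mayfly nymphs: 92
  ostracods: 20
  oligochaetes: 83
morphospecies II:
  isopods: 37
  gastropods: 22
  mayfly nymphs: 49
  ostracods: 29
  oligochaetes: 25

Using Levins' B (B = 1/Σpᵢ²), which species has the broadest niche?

Proportions for morphospecies III (n=249): 18/249=0.0723, 36/249=0.1446, 92/249=0.3695, 20/249=0.0803, 83/249=0.3333
Proportions for morphospecies II (n=162): 37/162=0.2284, 22/162=0.1358, 49/162=0.3025, 29/162=0.1790, 25/162=0.1543
Σp_IIIᵢ² = 0.0723² + 0.1446² + 0.3695² + 0.0803² + 0.3333² = 0.005227 + 0.020909 + 0.136530 + 0.006448 + 0.111089 = 0.280203
B_III = 1 / 0.280203 = 3.5688
Σp_IIᵢ² = 0.2284² + 0.1358² + 0.3025² + 0.1790² + 0.1543² = 0.052167 + 0.018442 + 0.091506 + 0.032041 + 0.023808 = 0.217964
B_II = 1 / 0.217964 = 4.5879
Highest B → broadest niche (most generalist): morphospecies II (B = 4.59).

morphospecies II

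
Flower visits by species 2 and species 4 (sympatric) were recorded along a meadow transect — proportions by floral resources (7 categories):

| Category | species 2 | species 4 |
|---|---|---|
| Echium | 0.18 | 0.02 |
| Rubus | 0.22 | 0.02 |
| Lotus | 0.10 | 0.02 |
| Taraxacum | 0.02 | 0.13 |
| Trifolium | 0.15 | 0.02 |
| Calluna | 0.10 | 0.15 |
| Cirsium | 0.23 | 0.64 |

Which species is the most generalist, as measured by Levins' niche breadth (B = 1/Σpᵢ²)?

species 2

Σp_2ᵢ² = 0.18² + 0.22² + 0.10² + 0.02² + 0.15² + 0.10² + 0.23² = 0.0324 + 0.0484 + 0.0100 + 0.0004 + 0.0225 + 0.0100 + 0.0529 = 0.1766
B_2 = 1 / 0.1766 = 5.6625
Σp_4ᵢ² = 0.02² + 0.02² + 0.02² + 0.13² + 0.02² + 0.15² + 0.64² = 0.0004 + 0.0004 + 0.0004 + 0.0169 + 0.0004 + 0.0225 + 0.4096 = 0.4506
B_4 = 1 / 0.4506 = 2.2193
Highest B → broadest niche (most generalist): species 2 (B = 5.66).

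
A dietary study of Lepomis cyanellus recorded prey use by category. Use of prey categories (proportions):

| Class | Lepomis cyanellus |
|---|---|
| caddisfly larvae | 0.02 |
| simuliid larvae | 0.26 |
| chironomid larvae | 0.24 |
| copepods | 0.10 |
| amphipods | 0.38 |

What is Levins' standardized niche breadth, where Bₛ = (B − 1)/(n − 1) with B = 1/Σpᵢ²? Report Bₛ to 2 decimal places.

0.64

Σpᵢ² = 0.02² + 0.26² + 0.24² + 0.10² + 0.38² = 0.0004 + 0.0676 + 0.0576 + 0.0100 + 0.1444 = 0.2800
B = 1 / 0.2800 = 3.5714
Bₛ = (B − 1)/(n − 1) = (3.5714 − 1)/(5 − 1) = 2.5714/4 = 0.6429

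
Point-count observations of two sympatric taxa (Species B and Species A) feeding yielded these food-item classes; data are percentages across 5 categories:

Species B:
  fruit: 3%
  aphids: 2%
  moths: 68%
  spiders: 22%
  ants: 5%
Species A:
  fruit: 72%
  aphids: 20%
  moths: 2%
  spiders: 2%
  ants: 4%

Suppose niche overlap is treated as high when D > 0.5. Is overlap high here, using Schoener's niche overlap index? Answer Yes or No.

Convert percentages to proportions (divide by 100).
Σ|p₁ᵢ − p₂ᵢ| = 0.69 + 0.18 + 0.66 + 0.20 + 0.01 = 1.74
D = 1 − ½ × 1.74 = 1 − 0.870 = 0.1300
D = 0.1300 < 0.5 → No.

No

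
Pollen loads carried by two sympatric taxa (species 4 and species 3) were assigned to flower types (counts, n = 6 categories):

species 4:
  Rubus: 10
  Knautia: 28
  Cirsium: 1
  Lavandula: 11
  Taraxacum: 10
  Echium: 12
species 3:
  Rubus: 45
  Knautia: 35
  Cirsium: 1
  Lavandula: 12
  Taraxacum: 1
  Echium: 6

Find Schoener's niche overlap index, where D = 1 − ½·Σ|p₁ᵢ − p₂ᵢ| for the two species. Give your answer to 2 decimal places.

0.69

Proportions for species 4 (n=72): 10/72=0.1389, 28/72=0.3889, 1/72=0.0139, 11/72=0.1528, 10/72=0.1389, 12/72=0.1667
Proportions for species 3 (n=100): 45/100=0.4500, 35/100=0.3500, 1/100=0.0100, 12/100=0.1200, 1/100=0.0100, 6/100=0.0600
Σ|p₁ᵢ − p₂ᵢ| = 0.3111 + 0.0389 + 0.0039 + 0.0328 + 0.1289 + 0.1067 = 0.6223
D = 1 − ½ × 0.6223 = 1 − 0.31115 = 0.68885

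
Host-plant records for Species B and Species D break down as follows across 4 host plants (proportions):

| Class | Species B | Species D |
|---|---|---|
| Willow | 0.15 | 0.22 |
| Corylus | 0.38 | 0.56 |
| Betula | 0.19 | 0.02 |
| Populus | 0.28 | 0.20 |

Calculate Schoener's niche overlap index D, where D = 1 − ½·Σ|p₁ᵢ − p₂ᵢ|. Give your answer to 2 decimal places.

0.75

Σ|p₁ᵢ − p₂ᵢ| = 0.07 + 0.18 + 0.17 + 0.08 = 0.50
D = 1 − ½ × 0.50 = 1 − 0.250 = 0.7500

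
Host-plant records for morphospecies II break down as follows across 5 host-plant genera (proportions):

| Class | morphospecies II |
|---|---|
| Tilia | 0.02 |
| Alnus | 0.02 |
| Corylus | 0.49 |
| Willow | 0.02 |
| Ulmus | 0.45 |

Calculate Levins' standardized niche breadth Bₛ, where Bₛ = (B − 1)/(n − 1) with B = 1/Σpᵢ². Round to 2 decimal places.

0.31

Σpᵢ² = 0.02² + 0.02² + 0.49² + 0.02² + 0.45² = 0.0004 + 0.0004 + 0.2401 + 0.0004 + 0.2025 = 0.4438
B = 1 / 0.4438 = 2.2533
Bₛ = (B − 1)/(n − 1) = (2.2533 − 1)/(5 − 1) = 1.2533/4 = 0.3133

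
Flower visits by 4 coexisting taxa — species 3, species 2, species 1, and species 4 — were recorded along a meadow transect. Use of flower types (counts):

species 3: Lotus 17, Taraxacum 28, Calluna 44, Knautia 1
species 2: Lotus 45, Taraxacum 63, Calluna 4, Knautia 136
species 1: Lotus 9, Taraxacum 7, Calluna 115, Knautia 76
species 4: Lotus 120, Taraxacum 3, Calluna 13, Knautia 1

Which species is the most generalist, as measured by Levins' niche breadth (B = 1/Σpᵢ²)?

species 3

Proportions for species 3 (n=90): 17/90=0.1889, 28/90=0.3111, 44/90=0.4889, 1/90=0.0111
Proportions for species 2 (n=248): 45/248=0.1815, 63/248=0.2540, 4/248=0.0161, 136/248=0.5484
Proportions for species 1 (n=207): 9/207=0.0435, 7/207=0.0338, 115/207=0.5556, 76/207=0.3671
Proportions for species 4 (n=137): 120/137=0.8759, 3/137=0.0219, 13/137=0.0949, 1/137=0.0073
Σp_3ᵢ² = 0.1889² + 0.3111² + 0.4889² + 0.0111² = 0.035683 + 0.096783 + 0.239023 + 0.000123 = 0.371612
B_3 = 1 / 0.371612 = 2.6910
Σp_2ᵢ² = 0.1815² + 0.2540² + 0.0161² + 0.5484² = 0.032942 + 0.064516 + 0.000259 + 0.300743 = 0.398460
B_2 = 1 / 0.398460 = 2.5097
Σp_1ᵢ² = 0.0435² + 0.0338² + 0.5556² + 0.3671² = 0.001892 + 0.001142 + 0.308691 + 0.134762 = 0.446487
B_1 = 1 / 0.446487 = 2.2397
Σp_4ᵢ² = 0.8759² + 0.0219² + 0.0949² + 0.0073² = 0.767201 + 0.000480 + 0.009006 + 0.000053 = 0.776740
B_4 = 1 / 0.776740 = 1.2874
Highest B → broadest niche (most generalist): species 3 (B = 2.69).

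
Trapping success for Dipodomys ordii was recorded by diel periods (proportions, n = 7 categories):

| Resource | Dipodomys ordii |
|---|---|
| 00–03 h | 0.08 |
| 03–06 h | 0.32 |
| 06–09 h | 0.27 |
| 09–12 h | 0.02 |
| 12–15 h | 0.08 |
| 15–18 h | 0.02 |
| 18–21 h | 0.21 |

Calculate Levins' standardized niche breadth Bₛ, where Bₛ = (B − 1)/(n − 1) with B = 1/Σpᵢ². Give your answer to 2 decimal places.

Σpᵢ² = 0.08² + 0.32² + 0.27² + 0.02² + 0.08² + 0.02² + 0.21² = 0.0064 + 0.1024 + 0.0729 + 0.0004 + 0.0064 + 0.0004 + 0.0441 = 0.2330
B = 1 / 0.2330 = 4.2918
Bₛ = (B − 1)/(n − 1) = (4.2918 − 1)/(7 − 1) = 3.2918/6 = 0.5486

0.55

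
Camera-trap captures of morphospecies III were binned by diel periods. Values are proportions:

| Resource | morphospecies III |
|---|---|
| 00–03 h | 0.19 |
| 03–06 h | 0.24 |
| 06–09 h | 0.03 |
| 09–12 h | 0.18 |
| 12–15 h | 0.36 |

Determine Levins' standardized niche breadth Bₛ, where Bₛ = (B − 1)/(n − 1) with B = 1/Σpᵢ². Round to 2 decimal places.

0.72

Σpᵢ² = 0.19² + 0.24² + 0.03² + 0.18² + 0.36² = 0.0361 + 0.0576 + 0.0009 + 0.0324 + 0.1296 = 0.2566
B = 1 / 0.2566 = 3.8971
Bₛ = (B − 1)/(n − 1) = (3.8971 − 1)/(5 − 1) = 2.8971/4 = 0.7243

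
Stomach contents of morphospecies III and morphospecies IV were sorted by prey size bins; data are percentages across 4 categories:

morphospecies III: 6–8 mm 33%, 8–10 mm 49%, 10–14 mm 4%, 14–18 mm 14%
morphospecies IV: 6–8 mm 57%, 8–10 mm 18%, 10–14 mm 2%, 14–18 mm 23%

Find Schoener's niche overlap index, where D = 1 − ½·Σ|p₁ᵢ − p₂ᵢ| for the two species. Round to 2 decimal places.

0.67

Convert percentages to proportions (divide by 100).
Σ|p₁ᵢ − p₂ᵢ| = 0.24 + 0.31 + 0.02 + 0.09 = 0.66
D = 1 − ½ × 0.66 = 1 − 0.330 = 0.6700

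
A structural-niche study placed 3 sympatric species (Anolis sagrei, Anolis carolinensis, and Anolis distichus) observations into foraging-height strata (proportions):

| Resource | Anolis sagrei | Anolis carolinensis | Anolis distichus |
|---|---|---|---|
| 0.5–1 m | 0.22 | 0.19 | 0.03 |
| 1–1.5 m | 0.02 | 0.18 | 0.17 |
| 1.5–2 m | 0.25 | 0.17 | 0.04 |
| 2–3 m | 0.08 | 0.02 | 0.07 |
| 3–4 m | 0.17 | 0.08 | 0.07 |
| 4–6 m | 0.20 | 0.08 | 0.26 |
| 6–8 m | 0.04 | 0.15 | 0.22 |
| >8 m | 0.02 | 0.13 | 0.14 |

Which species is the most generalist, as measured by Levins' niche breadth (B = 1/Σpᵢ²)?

Anolis carolinensis

Σp_sagrᵢ² = 0.22² + 0.02² + 0.25² + 0.08² + 0.17² + 0.20² + 0.04² + 0.02² = 0.0484 + 0.0004 + 0.0625 + 0.0064 + 0.0289 + 0.0400 + 0.0016 + 0.0004 = 0.1886
B_sagr = 1 / 0.1886 = 5.3022
Σp_caroᵢ² = 0.19² + 0.18² + 0.17² + 0.02² + 0.08² + 0.08² + 0.15² + 0.13² = 0.0361 + 0.0324 + 0.0289 + 0.0004 + 0.0064 + 0.0064 + 0.0225 + 0.0169 = 0.1500
B_caro = 1 / 0.1500 = 6.6667
Σp_distᵢ² = 0.03² + 0.17² + 0.04² + 0.07² + 0.07² + 0.26² + 0.22² + 0.14² = 0.0009 + 0.0289 + 0.0016 + 0.0049 + 0.0049 + 0.0676 + 0.0484 + 0.0196 = 0.1768
B_dist = 1 / 0.1768 = 5.6561
Highest B → broadest niche (most generalist): Anolis carolinensis (B = 6.67).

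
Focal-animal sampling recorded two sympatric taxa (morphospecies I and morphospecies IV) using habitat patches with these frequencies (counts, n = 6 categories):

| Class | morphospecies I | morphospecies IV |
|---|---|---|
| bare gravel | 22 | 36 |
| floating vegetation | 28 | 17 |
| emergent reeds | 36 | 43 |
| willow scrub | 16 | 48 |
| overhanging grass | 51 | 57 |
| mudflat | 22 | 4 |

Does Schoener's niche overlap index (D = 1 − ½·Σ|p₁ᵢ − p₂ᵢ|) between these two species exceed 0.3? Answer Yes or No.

Proportions for morphospecies I (n=175): 22/175=0.1257, 28/175=0.1600, 36/175=0.2057, 16/175=0.0914, 51/175=0.2914, 22/175=0.1257
Proportions for morphospecies IV (n=205): 36/205=0.1756, 17/205=0.0829, 43/205=0.2098, 48/205=0.2341, 57/205=0.2780, 4/205=0.0195
Σ|p₁ᵢ − p₂ᵢ| = 0.0499 + 0.0771 + 0.0041 + 0.1427 + 0.0134 + 0.1062 = 0.3934
D = 1 − ½ × 0.3934 = 1 − 0.19670 = 0.80330
D = 0.80330 > 0.3 → Yes.

Yes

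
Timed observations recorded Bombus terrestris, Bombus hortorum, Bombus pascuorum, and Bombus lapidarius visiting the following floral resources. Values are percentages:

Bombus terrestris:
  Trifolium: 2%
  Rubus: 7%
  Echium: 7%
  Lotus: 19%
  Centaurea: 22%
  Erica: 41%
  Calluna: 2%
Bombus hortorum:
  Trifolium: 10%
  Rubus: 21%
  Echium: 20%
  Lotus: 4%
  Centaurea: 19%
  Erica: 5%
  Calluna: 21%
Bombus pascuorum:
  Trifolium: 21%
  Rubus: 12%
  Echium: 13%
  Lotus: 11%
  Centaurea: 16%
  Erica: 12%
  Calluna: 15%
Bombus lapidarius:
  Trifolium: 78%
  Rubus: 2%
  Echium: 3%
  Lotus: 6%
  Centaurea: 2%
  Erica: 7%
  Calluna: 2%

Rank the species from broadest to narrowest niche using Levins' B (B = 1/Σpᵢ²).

Bombus pascuorum > Bombus hortorum > Bombus terrestris > Bombus lapidarius

Convert percentages to proportions (divide by 100).
Σp_terrᵢ² = 0.02² + 0.07² + 0.07² + 0.19² + 0.22² + 0.41² + 0.02² = 0.0004 + 0.0049 + 0.0049 + 0.0361 + 0.0484 + 0.1681 + 0.0004 = 0.2632
B_terr = 1 / 0.2632 = 3.7994
Σp_hortᵢ² = 0.10² + 0.21² + 0.20² + 0.04² + 0.19² + 0.05² + 0.21² = 0.0100 + 0.0441 + 0.0400 + 0.0016 + 0.0361 + 0.0025 + 0.0441 = 0.1784
B_hort = 1 / 0.1784 = 5.6054
Σp_pascᵢ² = 0.21² + 0.12² + 0.13² + 0.11² + 0.16² + 0.12² + 0.15² = 0.0441 + 0.0144 + 0.0169 + 0.0121 + 0.0256 + 0.0144 + 0.0225 = 0.1500
B_pasc = 1 / 0.1500 = 6.6667
Σp_lapiᵢ² = 0.78² + 0.02² + 0.03² + 0.06² + 0.02² + 0.07² + 0.02² = 0.6084 + 0.0004 + 0.0009 + 0.0036 + 0.0004 + 0.0049 + 0.0004 = 0.6190
B_lapi = 1 / 0.6190 = 1.6155
Ranking by B (broadest → narrowest): Bombus pascuorum (6.67) > Bombus hortorum (5.61) > Bombus terrestris (3.80) > Bombus lapidarius (1.62)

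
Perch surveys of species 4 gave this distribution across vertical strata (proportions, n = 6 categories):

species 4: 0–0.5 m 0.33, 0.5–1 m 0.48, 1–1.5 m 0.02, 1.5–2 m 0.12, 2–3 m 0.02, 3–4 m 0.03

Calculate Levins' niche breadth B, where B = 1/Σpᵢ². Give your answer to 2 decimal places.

Σpᵢ² = 0.33² + 0.48² + 0.02² + 0.12² + 0.02² + 0.03² = 0.1089 + 0.2304 + 0.0004 + 0.0144 + 0.0004 + 0.0009 = 0.3554
B = 1 / 0.3554 = 2.8137

2.81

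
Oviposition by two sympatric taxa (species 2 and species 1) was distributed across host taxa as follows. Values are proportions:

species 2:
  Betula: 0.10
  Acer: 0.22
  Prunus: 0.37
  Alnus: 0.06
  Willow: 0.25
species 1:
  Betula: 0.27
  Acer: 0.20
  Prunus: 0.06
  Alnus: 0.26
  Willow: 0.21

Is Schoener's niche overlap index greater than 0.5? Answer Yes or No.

Yes

Σ|p₁ᵢ − p₂ᵢ| = 0.17 + 0.02 + 0.31 + 0.20 + 0.04 = 0.74
D = 1 − ½ × 0.74 = 1 − 0.370 = 0.6300
D = 0.6300 > 0.5 → Yes.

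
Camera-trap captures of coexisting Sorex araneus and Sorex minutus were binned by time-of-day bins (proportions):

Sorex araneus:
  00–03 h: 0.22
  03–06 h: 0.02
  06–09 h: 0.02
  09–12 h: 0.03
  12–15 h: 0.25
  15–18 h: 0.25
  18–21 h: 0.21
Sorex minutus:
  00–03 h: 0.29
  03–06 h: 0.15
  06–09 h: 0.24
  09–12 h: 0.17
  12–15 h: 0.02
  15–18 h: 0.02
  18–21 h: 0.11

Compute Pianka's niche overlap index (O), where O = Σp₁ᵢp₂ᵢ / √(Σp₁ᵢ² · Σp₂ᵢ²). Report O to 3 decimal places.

Σ p₁ᵢp₂ᵢ = 0.0638 + 0.0030 + 0.0048 + 0.0051 + 0.0050 + 0.0050 + 0.0231 = 0.1098
Σp_1ᵢ² = 0.22² + 0.02² + 0.02² + 0.03² + 0.25² + 0.25² + 0.21² = 0.0484 + 0.0004 + 0.0004 + 0.0009 + 0.0625 + 0.0625 + 0.0441 = 0.2192
Σp_2ᵢ² = 0.29² + 0.15² + 0.24² + 0.17² + 0.02² + 0.02² + 0.11² = 0.0841 + 0.0225 + 0.0576 + 0.0289 + 0.0004 + 0.0004 + 0.0121 = 0.2060
O = 0.1098 / √(0.2192 × 0.2060) = 0.1098 / 0.212498 = 0.51671

0.517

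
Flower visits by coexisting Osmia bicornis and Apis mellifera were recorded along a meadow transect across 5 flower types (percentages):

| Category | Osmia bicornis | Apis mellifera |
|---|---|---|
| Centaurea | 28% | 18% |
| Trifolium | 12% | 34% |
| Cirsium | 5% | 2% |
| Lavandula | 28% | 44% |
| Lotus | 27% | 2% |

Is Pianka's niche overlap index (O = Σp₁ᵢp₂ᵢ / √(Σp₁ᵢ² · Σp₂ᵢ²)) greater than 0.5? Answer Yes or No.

Convert percentages to proportions (divide by 100).
Σ p₁ᵢp₂ᵢ = 0.0504 + 0.0408 + 0.0010 + 0.1232 + 0.0054 = 0.2208
Σp_1ᵢ² = 0.28² + 0.12² + 0.05² + 0.28² + 0.27² = 0.0784 + 0.0144 + 0.0025 + 0.0784 + 0.0729 = 0.2466
Σp_2ᵢ² = 0.18² + 0.34² + 0.02² + 0.44² + 0.02² = 0.0324 + 0.1156 + 0.0004 + 0.1936 + 0.0004 = 0.3424
O = 0.2208 / √(0.2466 × 0.3424) = 0.2208 / 0.29058 = 0.7599
O = 0.7599 > 0.5 → Yes.

Yes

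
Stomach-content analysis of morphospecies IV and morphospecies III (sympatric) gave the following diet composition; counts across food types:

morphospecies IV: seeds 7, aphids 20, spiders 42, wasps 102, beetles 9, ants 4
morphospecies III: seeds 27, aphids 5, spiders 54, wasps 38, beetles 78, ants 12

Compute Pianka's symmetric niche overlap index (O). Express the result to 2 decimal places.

Proportions for morphospecies IV (n=184): 7/184=0.0380, 20/184=0.1087, 42/184=0.2283, 102/184=0.5543, 9/184=0.0489, 4/184=0.0217
Proportions for morphospecies III (n=214): 27/214=0.1262, 5/214=0.0234, 54/214=0.2523, 38/214=0.1776, 78/214=0.3645, 12/214=0.0561
Σ p₁ᵢp₂ᵢ = 0.004796 + 0.002544 + 0.057600 + 0.098444 + 0.017824 + 0.001217 = 0.182425
Σp_1ᵢ² = 0.0380² + 0.1087² + 0.2283² + 0.5543² + 0.0489² + 0.0217² = 0.001444 + 0.011816 + 0.052121 + 0.307248 + 0.002391 + 0.000471 = 0.375491
Σp_2ᵢ² = 0.1262² + 0.0234² + 0.2523² + 0.1776² + 0.3645² + 0.0561² = 0.015926 + 0.000548 + 0.063655 + 0.031542 + 0.132860 + 0.003147 = 0.247678
O = 0.182425 / √(0.375491 × 0.247678) = 0.182425 / 0.3049604 = 0.5982

0.60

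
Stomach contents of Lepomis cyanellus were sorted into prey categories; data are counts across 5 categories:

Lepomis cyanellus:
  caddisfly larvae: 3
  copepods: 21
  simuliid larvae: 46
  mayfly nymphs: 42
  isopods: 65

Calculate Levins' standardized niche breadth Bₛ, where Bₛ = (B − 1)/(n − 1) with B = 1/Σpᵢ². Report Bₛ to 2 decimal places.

0.67

Proportions for Lepomis cyanellus (n=177): 3/177=0.0169, 21/177=0.1186, 46/177=0.2599, 42/177=0.2373, 65/177=0.3672
Σpᵢ² = 0.0169² + 0.1186² + 0.2599² + 0.2373² + 0.3672² = 0.000286 + 0.014066 + 0.067548 + 0.056311 + 0.134836 = 0.273047
B = 1 / 0.273047 = 3.6624
Bₛ = (B − 1)/(n − 1) = (3.6624 − 1)/(5 − 1) = 2.6624/4 = 0.6656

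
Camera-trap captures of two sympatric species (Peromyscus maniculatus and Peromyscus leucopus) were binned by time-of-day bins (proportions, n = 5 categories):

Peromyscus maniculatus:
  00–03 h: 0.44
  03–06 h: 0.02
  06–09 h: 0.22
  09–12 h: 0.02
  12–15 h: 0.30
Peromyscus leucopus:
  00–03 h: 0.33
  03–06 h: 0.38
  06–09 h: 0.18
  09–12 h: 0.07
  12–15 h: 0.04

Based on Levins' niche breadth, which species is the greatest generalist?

Σp_maniᵢ² = 0.44² + 0.02² + 0.22² + 0.02² + 0.30² = 0.1936 + 0.0004 + 0.0484 + 0.0004 + 0.0900 = 0.3328
B_mani = 1 / 0.3328 = 3.0048
Σp_leucᵢ² = 0.33² + 0.38² + 0.18² + 0.07² + 0.04² = 0.1089 + 0.1444 + 0.0324 + 0.0049 + 0.0016 = 0.2922
B_leuc = 1 / 0.2922 = 3.4223
Highest B → broadest niche (most generalist): Peromyscus leucopus (B = 3.42).

Peromyscus leucopus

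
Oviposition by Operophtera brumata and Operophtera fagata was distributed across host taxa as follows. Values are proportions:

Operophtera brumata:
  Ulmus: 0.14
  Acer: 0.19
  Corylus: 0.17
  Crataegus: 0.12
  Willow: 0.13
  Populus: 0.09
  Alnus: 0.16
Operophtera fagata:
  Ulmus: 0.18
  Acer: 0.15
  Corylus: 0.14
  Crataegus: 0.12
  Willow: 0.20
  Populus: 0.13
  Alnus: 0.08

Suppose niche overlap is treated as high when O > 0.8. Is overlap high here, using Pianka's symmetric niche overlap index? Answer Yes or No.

Yes

Σ p₁ᵢp₂ᵢ = 0.0252 + 0.0285 + 0.0238 + 0.0144 + 0.0260 + 0.0117 + 0.0128 = 0.1424
Σp_1ᵢ² = 0.14² + 0.19² + 0.17² + 0.12² + 0.13² + 0.09² + 0.16² = 0.0196 + 0.0361 + 0.0289 + 0.0144 + 0.0169 + 0.0081 + 0.0256 = 0.1496
Σp_2ᵢ² = 0.18² + 0.15² + 0.14² + 0.12² + 0.20² + 0.13² + 0.08² = 0.0324 + 0.0225 + 0.0196 + 0.0144 + 0.0400 + 0.0169 + 0.0064 = 0.1522
O = 0.1424 / √(0.1496 × 0.1522) = 0.1424 / 0.15089 = 0.9437
O = 0.9437 > 0.8 → Yes.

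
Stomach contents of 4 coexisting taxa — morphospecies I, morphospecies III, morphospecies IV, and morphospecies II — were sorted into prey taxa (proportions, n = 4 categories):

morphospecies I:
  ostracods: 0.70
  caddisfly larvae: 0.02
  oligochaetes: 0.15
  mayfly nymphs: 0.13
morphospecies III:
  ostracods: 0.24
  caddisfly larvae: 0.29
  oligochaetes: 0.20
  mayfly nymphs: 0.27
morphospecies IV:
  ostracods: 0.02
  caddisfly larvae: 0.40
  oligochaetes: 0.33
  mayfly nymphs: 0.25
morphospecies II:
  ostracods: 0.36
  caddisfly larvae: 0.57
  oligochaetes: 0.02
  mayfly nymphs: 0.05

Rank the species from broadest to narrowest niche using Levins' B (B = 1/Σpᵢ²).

morphospecies III > morphospecies IV > morphospecies II > morphospecies I

Σp_Iᵢ² = 0.70² + 0.02² + 0.15² + 0.13² = 0.4900 + 0.0004 + 0.0225 + 0.0169 = 0.5298
B_I = 1 / 0.5298 = 1.8875
Σp_IIIᵢ² = 0.24² + 0.29² + 0.20² + 0.27² = 0.0576 + 0.0841 + 0.0400 + 0.0729 = 0.2546
B_III = 1 / 0.2546 = 3.9277
Σp_IVᵢ² = 0.02² + 0.40² + 0.33² + 0.25² = 0.0004 + 0.1600 + 0.1089 + 0.0625 = 0.3318
B_IV = 1 / 0.3318 = 3.0139
Σp_IIᵢ² = 0.36² + 0.57² + 0.02² + 0.05² = 0.1296 + 0.3249 + 0.0004 + 0.0025 = 0.4574
B_II = 1 / 0.4574 = 2.1863
Ranking by B (broadest → narrowest): morphospecies III (3.93) > morphospecies IV (3.01) > morphospecies II (2.19) > morphospecies I (1.89)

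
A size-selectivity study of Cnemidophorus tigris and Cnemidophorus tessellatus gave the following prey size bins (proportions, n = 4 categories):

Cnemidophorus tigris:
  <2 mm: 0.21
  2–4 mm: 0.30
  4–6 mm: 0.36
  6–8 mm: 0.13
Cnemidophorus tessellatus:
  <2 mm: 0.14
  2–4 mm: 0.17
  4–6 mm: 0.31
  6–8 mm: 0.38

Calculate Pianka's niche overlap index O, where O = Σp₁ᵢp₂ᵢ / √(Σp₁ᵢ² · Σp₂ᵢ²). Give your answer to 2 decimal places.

Σ p₁ᵢp₂ᵢ = 0.0294 + 0.0510 + 0.1116 + 0.0494 = 0.2414
Σp_1ᵢ² = 0.21² + 0.30² + 0.36² + 0.13² = 0.0441 + 0.0900 + 0.1296 + 0.0169 = 0.2806
Σp_2ᵢ² = 0.14² + 0.17² + 0.31² + 0.38² = 0.0196 + 0.0289 + 0.0961 + 0.1444 = 0.2890
O = 0.2414 / √(0.2806 × 0.2890) = 0.2414 / 0.28477 = 0.8477

0.85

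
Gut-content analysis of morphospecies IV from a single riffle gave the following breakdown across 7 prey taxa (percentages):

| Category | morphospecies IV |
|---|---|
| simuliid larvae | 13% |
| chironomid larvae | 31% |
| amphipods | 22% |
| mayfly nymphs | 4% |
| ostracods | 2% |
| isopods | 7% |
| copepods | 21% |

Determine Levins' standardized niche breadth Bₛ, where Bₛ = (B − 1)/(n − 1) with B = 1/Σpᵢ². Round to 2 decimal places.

Convert percentages to proportions (divide by 100).
Σpᵢ² = 0.13² + 0.31² + 0.22² + 0.04² + 0.02² + 0.07² + 0.21² = 0.0169 + 0.0961 + 0.0484 + 0.0016 + 0.0004 + 0.0049 + 0.0441 = 0.2124
B = 1 / 0.2124 = 4.7081
Bₛ = (B − 1)/(n − 1) = (4.7081 − 1)/(7 − 1) = 3.7081/6 = 0.6180

0.62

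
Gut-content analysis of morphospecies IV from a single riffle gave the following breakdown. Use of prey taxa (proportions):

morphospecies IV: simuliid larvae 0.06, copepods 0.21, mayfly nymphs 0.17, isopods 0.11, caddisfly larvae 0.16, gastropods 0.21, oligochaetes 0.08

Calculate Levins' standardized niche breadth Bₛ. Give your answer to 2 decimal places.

0.84

Σpᵢ² = 0.06² + 0.21² + 0.17² + 0.11² + 0.16² + 0.21² + 0.08² = 0.0036 + 0.0441 + 0.0289 + 0.0121 + 0.0256 + 0.0441 + 0.0064 = 0.1648
B = 1 / 0.1648 = 6.0680
Bₛ = (B − 1)/(n − 1) = (6.0680 − 1)/(7 − 1) = 5.0680/6 = 0.8447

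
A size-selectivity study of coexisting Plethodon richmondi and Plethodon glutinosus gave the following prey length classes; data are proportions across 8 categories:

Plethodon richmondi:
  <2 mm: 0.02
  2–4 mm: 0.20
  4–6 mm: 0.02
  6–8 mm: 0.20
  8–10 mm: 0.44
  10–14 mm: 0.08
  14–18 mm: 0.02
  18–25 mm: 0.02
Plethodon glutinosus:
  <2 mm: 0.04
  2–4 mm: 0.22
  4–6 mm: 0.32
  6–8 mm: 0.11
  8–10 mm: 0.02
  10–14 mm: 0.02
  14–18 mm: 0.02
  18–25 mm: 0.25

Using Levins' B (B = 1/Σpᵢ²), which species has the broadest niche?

Plethodon glutinosus

Σp_richᵢ² = 0.02² + 0.20² + 0.02² + 0.20² + 0.44² + 0.08² + 0.02² + 0.02² = 0.0004 + 0.0400 + 0.0004 + 0.0400 + 0.1936 + 0.0064 + 0.0004 + 0.0004 = 0.2816
B_rich = 1 / 0.2816 = 3.5511
Σp_glutᵢ² = 0.04² + 0.22² + 0.32² + 0.11² + 0.02² + 0.02² + 0.02² + 0.25² = 0.0016 + 0.0484 + 0.1024 + 0.0121 + 0.0004 + 0.0004 + 0.0004 + 0.0625 = 0.2282
B_glut = 1 / 0.2282 = 4.3821
Highest B → broadest niche (most generalist): Plethodon glutinosus (B = 4.38).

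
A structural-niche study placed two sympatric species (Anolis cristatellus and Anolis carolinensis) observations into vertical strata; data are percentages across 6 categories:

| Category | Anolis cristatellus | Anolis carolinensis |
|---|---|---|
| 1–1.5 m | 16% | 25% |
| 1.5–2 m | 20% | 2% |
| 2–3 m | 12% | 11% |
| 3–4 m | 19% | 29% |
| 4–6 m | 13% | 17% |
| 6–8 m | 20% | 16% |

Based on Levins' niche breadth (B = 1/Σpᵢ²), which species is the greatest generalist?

Anolis cristatellus

Convert percentages to proportions (divide by 100).
Σp_crisᵢ² = 0.16² + 0.20² + 0.12² + 0.19² + 0.13² + 0.20² = 0.0256 + 0.0400 + 0.0144 + 0.0361 + 0.0169 + 0.0400 = 0.1730
B_cris = 1 / 0.1730 = 5.7803
Σp_caroᵢ² = 0.25² + 0.02² + 0.11² + 0.29² + 0.17² + 0.16² = 0.0625 + 0.0004 + 0.0121 + 0.0841 + 0.0289 + 0.0256 = 0.2136
B_caro = 1 / 0.2136 = 4.6816
Highest B → broadest niche (most generalist): Anolis cristatellus (B = 5.78).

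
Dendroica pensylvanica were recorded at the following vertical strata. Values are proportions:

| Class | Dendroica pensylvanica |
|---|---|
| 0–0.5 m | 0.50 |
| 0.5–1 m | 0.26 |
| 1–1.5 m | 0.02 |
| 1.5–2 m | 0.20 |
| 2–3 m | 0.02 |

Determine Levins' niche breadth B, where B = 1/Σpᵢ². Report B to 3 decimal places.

2.790

Σpᵢ² = 0.50² + 0.26² + 0.02² + 0.20² + 0.02² = 0.2500 + 0.0676 + 0.0004 + 0.0400 + 0.0004 = 0.3584
B = 1 / 0.3584 = 2.79018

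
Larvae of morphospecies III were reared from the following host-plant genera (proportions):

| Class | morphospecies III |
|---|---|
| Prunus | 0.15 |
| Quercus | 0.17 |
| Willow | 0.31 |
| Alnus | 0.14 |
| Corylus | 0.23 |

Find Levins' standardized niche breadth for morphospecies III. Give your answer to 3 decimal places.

Σpᵢ² = 0.15² + 0.17² + 0.31² + 0.14² + 0.23² = 0.0225 + 0.0289 + 0.0961 + 0.0196 + 0.0529 = 0.2200
B = 1 / 0.2200 = 4.54545
Bₛ = (B − 1)/(n − 1) = (4.54545 − 1)/(5 − 1) = 3.54545/4 = 0.88636

0.886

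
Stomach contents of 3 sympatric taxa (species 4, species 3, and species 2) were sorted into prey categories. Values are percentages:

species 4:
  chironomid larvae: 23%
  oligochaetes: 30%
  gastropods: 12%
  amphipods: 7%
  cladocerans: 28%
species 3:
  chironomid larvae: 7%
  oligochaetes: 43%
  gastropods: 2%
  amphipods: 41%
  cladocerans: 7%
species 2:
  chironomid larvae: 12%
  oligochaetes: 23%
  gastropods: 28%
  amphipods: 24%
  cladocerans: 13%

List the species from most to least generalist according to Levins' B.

Convert percentages to proportions (divide by 100).
Σp_4ᵢ² = 0.23² + 0.30² + 0.12² + 0.07² + 0.28² = 0.0529 + 0.0900 + 0.0144 + 0.0049 + 0.0784 = 0.2406
B_4 = 1 / 0.2406 = 4.1563
Σp_3ᵢ² = 0.07² + 0.43² + 0.02² + 0.41² + 0.07² = 0.0049 + 0.1849 + 0.0004 + 0.1681 + 0.0049 = 0.3632
B_3 = 1 / 0.3632 = 2.7533
Σp_2ᵢ² = 0.12² + 0.23² + 0.28² + 0.24² + 0.13² = 0.0144 + 0.0529 + 0.0784 + 0.0576 + 0.0169 = 0.2202
B_2 = 1 / 0.2202 = 4.5413
Ranking by B (broadest → narrowest): species 2 (4.54) > species 4 (4.16) > species 3 (2.75)

species 2 > species 4 > species 3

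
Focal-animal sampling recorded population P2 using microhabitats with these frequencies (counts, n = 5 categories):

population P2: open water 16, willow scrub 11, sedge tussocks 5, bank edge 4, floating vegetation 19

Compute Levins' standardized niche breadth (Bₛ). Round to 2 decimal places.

0.72

Proportions for population P2 (n=55): 16/55=0.2909, 11/55=0.2000, 5/55=0.0909, 4/55=0.0727, 19/55=0.3455
Σpᵢ² = 0.2909² + 0.2000² + 0.0909² + 0.0727² + 0.3455² = 0.084623 + 0.040000 + 0.008263 + 0.005285 + 0.119370 = 0.257541
B = 1 / 0.257541 = 3.8829
Bₛ = (B − 1)/(n − 1) = (3.8829 − 1)/(5 − 1) = 2.8829/4 = 0.7207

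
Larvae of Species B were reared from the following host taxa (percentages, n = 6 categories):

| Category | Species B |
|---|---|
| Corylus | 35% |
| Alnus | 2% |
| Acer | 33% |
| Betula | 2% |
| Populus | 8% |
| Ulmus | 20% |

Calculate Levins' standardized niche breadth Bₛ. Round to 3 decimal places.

Convert percentages to proportions (divide by 100).
Σpᵢ² = 0.35² + 0.02² + 0.33² + 0.02² + 0.08² + 0.20² = 0.1225 + 0.0004 + 0.1089 + 0.0004 + 0.0064 + 0.0400 = 0.2786
B = 1 / 0.2786 = 3.58938
Bₛ = (B − 1)/(n − 1) = (3.58938 − 1)/(6 − 1) = 2.58938/5 = 0.51788

0.518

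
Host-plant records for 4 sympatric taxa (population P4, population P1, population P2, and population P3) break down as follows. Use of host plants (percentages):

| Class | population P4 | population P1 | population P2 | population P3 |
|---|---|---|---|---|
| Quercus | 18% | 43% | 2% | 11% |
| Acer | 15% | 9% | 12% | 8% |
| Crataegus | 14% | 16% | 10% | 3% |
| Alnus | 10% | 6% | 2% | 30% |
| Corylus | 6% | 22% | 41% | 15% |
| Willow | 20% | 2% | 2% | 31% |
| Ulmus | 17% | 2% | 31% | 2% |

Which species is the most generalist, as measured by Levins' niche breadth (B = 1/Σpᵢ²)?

population P4

Convert percentages to proportions (divide by 100).
Σp_P4ᵢ² = 0.18² + 0.15² + 0.14² + 0.10² + 0.06² + 0.20² + 0.17² = 0.0324 + 0.0225 + 0.0196 + 0.0100 + 0.0036 + 0.0400 + 0.0289 = 0.1570
B_P4 = 1 / 0.1570 = 6.3694
Σp_P1ᵢ² = 0.43² + 0.09² + 0.16² + 0.06² + 0.22² + 0.02² + 0.02² = 0.1849 + 0.0081 + 0.0256 + 0.0036 + 0.0484 + 0.0004 + 0.0004 = 0.2714
B_P1 = 1 / 0.2714 = 3.6846
Σp_P2ᵢ² = 0.02² + 0.12² + 0.10² + 0.02² + 0.41² + 0.02² + 0.31² = 0.0004 + 0.0144 + 0.0100 + 0.0004 + 0.1681 + 0.0004 + 0.0961 = 0.2898
B_P2 = 1 / 0.2898 = 3.4507
Σp_P3ᵢ² = 0.11² + 0.08² + 0.03² + 0.30² + 0.15² + 0.31² + 0.02² = 0.0121 + 0.0064 + 0.0009 + 0.0900 + 0.0225 + 0.0961 + 0.0004 = 0.2284
B_P3 = 1 / 0.2284 = 4.3783
Highest B → broadest niche (most generalist): population P4 (B = 6.37).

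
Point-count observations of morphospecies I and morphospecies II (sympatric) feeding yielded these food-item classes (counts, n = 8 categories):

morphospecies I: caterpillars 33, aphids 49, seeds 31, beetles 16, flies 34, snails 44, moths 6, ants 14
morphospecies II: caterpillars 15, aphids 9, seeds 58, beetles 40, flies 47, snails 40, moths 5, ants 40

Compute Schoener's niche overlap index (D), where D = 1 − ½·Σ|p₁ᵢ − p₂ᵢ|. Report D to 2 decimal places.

Proportions for morphospecies I (n=227): 33/227=0.1454, 49/227=0.2159, 31/227=0.1366, 16/227=0.0705, 34/227=0.1498, 44/227=0.1938, 6/227=0.0264, 14/227=0.0617
Proportions for morphospecies II (n=254): 15/254=0.0591, 9/254=0.0354, 58/254=0.2283, 40/254=0.1575, 47/254=0.1850, 40/254=0.1575, 5/254=0.0197, 40/254=0.1575
Σ|p₁ᵢ − p₂ᵢ| = 0.0863 + 0.1805 + 0.0917 + 0.0870 + 0.0352 + 0.0363 + 0.0067 + 0.0958 = 0.6195
D = 1 − ½ × 0.6195 = 1 − 0.30975 = 0.69025

0.69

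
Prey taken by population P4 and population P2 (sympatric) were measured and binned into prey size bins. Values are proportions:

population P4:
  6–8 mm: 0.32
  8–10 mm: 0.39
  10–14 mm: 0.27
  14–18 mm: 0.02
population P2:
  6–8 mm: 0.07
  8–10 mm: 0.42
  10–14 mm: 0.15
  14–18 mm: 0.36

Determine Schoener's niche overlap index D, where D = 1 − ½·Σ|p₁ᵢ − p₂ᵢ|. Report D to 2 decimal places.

Σ|p₁ᵢ − p₂ᵢ| = 0.25 + 0.03 + 0.12 + 0.34 = 0.74
D = 1 − ½ × 0.74 = 1 − 0.370 = 0.6300

0.63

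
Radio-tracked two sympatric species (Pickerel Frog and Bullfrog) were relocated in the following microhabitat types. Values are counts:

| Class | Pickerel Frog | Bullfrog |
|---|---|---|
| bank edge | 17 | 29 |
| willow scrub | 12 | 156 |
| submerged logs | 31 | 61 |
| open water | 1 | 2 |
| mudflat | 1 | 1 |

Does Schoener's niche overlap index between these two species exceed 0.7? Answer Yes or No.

No

Proportions for Pickerel Frog (n=62): 17/62=0.2742, 12/62=0.1935, 31/62=0.5000, 1/62=0.0161, 1/62=0.0161
Proportions for Bullfrog (n=249): 29/249=0.1165, 156/249=0.6265, 61/249=0.2450, 2/249=0.0080, 1/249=0.0040
Σ|p₁ᵢ − p₂ᵢ| = 0.1577 + 0.4330 + 0.2550 + 0.0081 + 0.0121 = 0.8659
D = 1 − ½ × 0.8659 = 1 − 0.43295 = 0.56705
D = 0.56705 < 0.7 → No.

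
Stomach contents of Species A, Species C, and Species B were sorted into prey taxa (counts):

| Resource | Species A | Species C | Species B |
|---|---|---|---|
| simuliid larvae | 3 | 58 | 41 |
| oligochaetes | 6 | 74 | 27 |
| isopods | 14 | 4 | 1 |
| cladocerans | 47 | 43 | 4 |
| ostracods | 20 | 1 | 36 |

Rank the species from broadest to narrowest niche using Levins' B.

Species B > Species C > Species A

Proportions for Species A (n=90): 3/90=0.0333, 6/90=0.0667, 14/90=0.1556, 47/90=0.5222, 20/90=0.2222
Proportions for Species C (n=180): 58/180=0.3222, 74/180=0.4111, 4/180=0.0222, 43/180=0.2389, 1/180=0.0056
Proportions for Species B (n=109): 41/109=0.3761, 27/109=0.2477, 1/109=0.0092, 4/109=0.0367, 36/109=0.3303
Σp_Aᵢ² = 0.0333² + 0.0667² + 0.1556² + 0.5222² + 0.2222² = 0.001109 + 0.004449 + 0.024211 + 0.272693 + 0.049373 = 0.351835
B_A = 1 / 0.351835 = 2.8422
Σp_Cᵢ² = 0.3222² + 0.4111² + 0.0222² + 0.2389² + 0.0056² = 0.103813 + 0.169003 + 0.000493 + 0.057073 + 0.000031 = 0.330413
B_C = 1 / 0.330413 = 3.0265
Σp_Bᵢ² = 0.3761² + 0.2477² + 0.0092² + 0.0367² + 0.3303² = 0.141451 + 0.061355 + 0.000085 + 0.001347 + 0.109098 = 0.313336
B_B = 1 / 0.313336 = 3.1915
Ranking by B (broadest → narrowest): Species B (3.19) > Species C (3.03) > Species A (2.84)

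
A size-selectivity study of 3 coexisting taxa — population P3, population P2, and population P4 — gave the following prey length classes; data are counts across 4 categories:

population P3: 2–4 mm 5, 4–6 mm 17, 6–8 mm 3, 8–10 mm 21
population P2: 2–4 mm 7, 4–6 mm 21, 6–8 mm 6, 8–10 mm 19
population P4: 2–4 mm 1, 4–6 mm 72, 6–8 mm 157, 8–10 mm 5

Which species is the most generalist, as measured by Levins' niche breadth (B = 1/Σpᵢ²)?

population P2

Proportions for population P3 (n=46): 5/46=0.1087, 17/46=0.3696, 3/46=0.0652, 21/46=0.4565
Proportions for population P2 (n=53): 7/53=0.1321, 21/53=0.3962, 6/53=0.1132, 19/53=0.3585
Proportions for population P4 (n=235): 1/235=0.0043, 72/235=0.3064, 157/235=0.6681, 5/235=0.0213
Σp_P3ᵢ² = 0.1087² + 0.3696² + 0.0652² + 0.4565² = 0.011816 + 0.136604 + 0.004251 + 0.208392 = 0.361063
B_P3 = 1 / 0.361063 = 2.7696
Σp_P2ᵢ² = 0.1321² + 0.3962² + 0.1132² + 0.3585² = 0.017450 + 0.156974 + 0.012814 + 0.128522 = 0.315760
B_P2 = 1 / 0.315760 = 3.1670
Σp_P4ᵢ² = 0.0043² + 0.3064² + 0.6681² + 0.0213² = 0.000018 + 0.093881 + 0.446358 + 0.000454 = 0.540711
B_P4 = 1 / 0.540711 = 1.8494
Highest B → broadest niche (most generalist): population P2 (B = 3.17).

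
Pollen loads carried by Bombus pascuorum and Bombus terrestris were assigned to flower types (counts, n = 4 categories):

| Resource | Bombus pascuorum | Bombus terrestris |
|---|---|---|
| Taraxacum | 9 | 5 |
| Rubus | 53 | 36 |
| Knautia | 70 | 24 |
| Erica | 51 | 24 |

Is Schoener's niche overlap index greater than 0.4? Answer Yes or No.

Proportions for Bombus pascuorum (n=183): 9/183=0.0492, 53/183=0.2896, 70/183=0.3825, 51/183=0.2787
Proportions for Bombus terrestris (n=89): 5/89=0.0562, 36/89=0.4045, 24/89=0.2697, 24/89=0.2697
Σ|p₁ᵢ − p₂ᵢ| = 0.0070 + 0.1149 + 0.1128 + 0.0090 = 0.2437
D = 1 − ½ × 0.2437 = 1 − 0.12185 = 0.87815
D = 0.87815 > 0.4 → Yes.

Yes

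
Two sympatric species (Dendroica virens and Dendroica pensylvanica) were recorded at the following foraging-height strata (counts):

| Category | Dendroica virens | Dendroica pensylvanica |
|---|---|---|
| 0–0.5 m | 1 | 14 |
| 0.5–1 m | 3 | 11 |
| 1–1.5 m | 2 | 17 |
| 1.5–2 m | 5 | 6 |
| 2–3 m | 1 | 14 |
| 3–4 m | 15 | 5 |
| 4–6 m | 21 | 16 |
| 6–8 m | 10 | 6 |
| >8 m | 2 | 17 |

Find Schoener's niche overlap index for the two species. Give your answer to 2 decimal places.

0.46

Proportions for Dendroica virens (n=60): 1/60=0.0167, 3/60=0.0500, 2/60=0.0333, 5/60=0.0833, 1/60=0.0167, 15/60=0.2500, 21/60=0.3500, 10/60=0.1667, 2/60=0.0333
Proportions for Dendroica pensylvanica (n=106): 14/106=0.1321, 11/106=0.1038, 17/106=0.1604, 6/106=0.0566, 14/106=0.1321, 5/106=0.0472, 16/106=0.1509, 6/106=0.0566, 17/106=0.1604
Σ|p₁ᵢ − p₂ᵢ| = 0.1154 + 0.0538 + 0.1271 + 0.0267 + 0.1154 + 0.2028 + 0.1991 + 0.1101 + 0.1271 = 1.0775
D = 1 − ½ × 1.0775 = 1 − 0.53875 = 0.46125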